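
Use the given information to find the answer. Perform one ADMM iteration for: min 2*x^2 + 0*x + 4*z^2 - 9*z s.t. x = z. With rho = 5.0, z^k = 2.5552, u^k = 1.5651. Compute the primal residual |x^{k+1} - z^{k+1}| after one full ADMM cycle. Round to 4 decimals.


ADMM iteration with rho = 5.0, z^k = 2.5552, u^k = 1.5651
Step 1: x-update.
Minimize 2*x^2 + 0*x + (5.0/2)*(x - 2.5552 + 1.5651)^2
FOC: (2*2 + 5.0)*x = 0 + 5.0*(2.5552 - 1.5651)
x^{k+1} = 0.5501
Step 2: z-update.
Minimize 4*z^2 - 9*z + (5.0/2)*(0.5501 - z + 1.5651)^2
FOC: (2*4 + 5.0)*z = 9 + 5.0*(0.5501 + 1.5651)
z^{k+1} = 1.5058
Step 3: u-update.
u^{k+1} = 1.5651 + 0.5501 - 1.5058 = 0.6093
Step 4: Primal residual = |0.5501 - 1.5058| = 0.9558


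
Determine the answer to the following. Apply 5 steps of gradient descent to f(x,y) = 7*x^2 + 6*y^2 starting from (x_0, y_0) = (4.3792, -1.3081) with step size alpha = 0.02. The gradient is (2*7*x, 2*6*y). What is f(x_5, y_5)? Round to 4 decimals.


Gradient descent on f(x,y) = 7*x^2 + 6*y^2.
Starting point: (4.3792, -1.3081), alpha = 0.02
Step 1: grad_x = 2*7*4.3792 = 61.3088, grad_y = 2*6*-1.3081 = -15.6972
  x_1 = 4.3792 - 0.02*61.3088 = 3.153
  y_1 = -1.3081 - 0.02*-15.6972 = -0.9942
Step 2: grad_x = 2*7*3.153 = 44.1423, grad_y = 2*6*-0.9942 = -11.9299
  x_2 = 3.153 - 0.02*44.1423 = 2.2702
  y_2 = -0.9942 - 0.02*-11.9299 = -0.7556
Step 3: grad_x = 2*7*2.2702 = 31.7825, grad_y = 2*6*-0.7556 = -9.0667
  x_3 = 2.2702 - 0.02*31.7825 = 1.6345
  y_3 = -0.7556 - 0.02*-9.0667 = -0.5742
Step 4: grad_x = 2*7*1.6345 = 22.8834, grad_y = 2*6*-0.5742 = -6.8907
  x_4 = 1.6345 - 0.02*22.8834 = 1.1769
  y_4 = -0.5742 - 0.02*-6.8907 = -0.4364
Step 5: grad_x = 2*7*1.1769 = 16.476, grad_y = 2*6*-0.4364 = -5.2369
  x_5 = 1.1769 - 0.02*16.476 = 0.8473
  y_5 = -0.4364 - 0.02*-5.2369 = -0.3317
f(0.8473, -0.3317) = 7*0.8473^2 + 6*(-0.3317)^2 = 5.6859


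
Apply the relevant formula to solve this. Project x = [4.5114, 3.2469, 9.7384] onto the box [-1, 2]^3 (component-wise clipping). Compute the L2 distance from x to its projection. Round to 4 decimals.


Project each component onto [-1, 2].
clip(4.5114) = 2.0, clip(3.2469) = 2.0, clip(9.7384) = 2.0
Projection = [2.0, 2.0, 2.0]
Squared diffs: [6.3071, 1.5548, 59.8828]
Distance = sqrt(67.7447) = 8.2307


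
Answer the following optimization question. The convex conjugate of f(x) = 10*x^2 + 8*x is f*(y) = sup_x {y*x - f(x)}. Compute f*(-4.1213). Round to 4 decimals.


f*(y) = sup_x {y*x - a*x^2 - b*x} = sup_x {(y-b)*x - a*x^2}
FOC: (y - b) - 2a*x = 0 => x* = (y - b)/(2a)
x* = (-4.1213 - 8)/(2*10) = -0.6061
f*(-4.1213) = (y-b)^2/(4a) = (-4.1213 - 8)^2/(4*10)
= 146.9259/40 = 3.6731


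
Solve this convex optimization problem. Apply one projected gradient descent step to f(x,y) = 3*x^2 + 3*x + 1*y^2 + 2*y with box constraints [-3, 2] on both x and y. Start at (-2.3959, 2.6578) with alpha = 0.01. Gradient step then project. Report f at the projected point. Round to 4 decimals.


Step 1: Compute gradient at (-2.3959, 2.6578).
grad_x = 2*3*-2.3959 + 3 = -11.3754
grad_y = 2*1*2.6578 + 2 = 7.3156
Step 2: Gradient step.
x_raw = -2.3959 - 0.01*-11.3754 = -2.2821
y_raw = 2.6578 - 0.01*7.3156 = 2.5846
Step 3: Project onto [-3, 2].
x_proj = clip(-2.2821) = -2.2821
y_proj = clip(2.5846) = 2.0
Step 4: Evaluate f.
f(-2.2821, 2.0) = 16.7781


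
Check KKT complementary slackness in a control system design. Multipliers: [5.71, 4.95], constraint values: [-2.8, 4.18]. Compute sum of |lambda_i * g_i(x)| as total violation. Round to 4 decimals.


KKT complementary slackness check:
lambda_1 * g_1 = 5.71 * -2.8 = -15.988
lambda_2 * g_2 = 4.95 * 4.18 = 20.691
Total violation = 15.988 + 20.691 = 36.679


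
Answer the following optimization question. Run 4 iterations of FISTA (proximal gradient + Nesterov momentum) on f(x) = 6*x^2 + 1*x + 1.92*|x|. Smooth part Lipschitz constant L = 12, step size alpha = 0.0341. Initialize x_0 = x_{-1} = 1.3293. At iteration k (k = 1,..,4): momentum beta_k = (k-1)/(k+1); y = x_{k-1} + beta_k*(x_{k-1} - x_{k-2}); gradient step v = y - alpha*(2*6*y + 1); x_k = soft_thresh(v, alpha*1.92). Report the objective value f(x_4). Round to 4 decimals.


FISTA on f(x) = 6*x^2 + 1*x + 1.92*|x|
L = 12, alpha = 0.0341
Iteration 1: beta = 0.0, y = 1.3293 + 0.0*(1.3293 - 1.3293) = 1.3293
  grad(y) = 16.9516, v = y - alpha*grad = 0.7513
  prox(v) = soft_thresh(0.7513, 0.0655) = 0.6858
Iteration 2: beta = 0.3333, y = 0.6858 + 0.3333*(0.6858 - 1.3293) = 0.4713
  grad(y) = 6.6553, v = y - alpha*grad = 0.2443
  prox(v) = soft_thresh(0.2443, 0.0655) = 0.1789
Iteration 3: beta = 0.5, y = 0.1789 + 0.5*(0.1789 - 0.6858) = -0.0746
  grad(y) = 0.1047, v = y - alpha*grad = -0.0782
  prox(v) = soft_thresh(-0.0782, 0.0655) = -0.0127
Iteration 4: beta = 0.6, y = -0.0127 + 0.6*(-0.0127 - 0.1789) = -0.1276
  grad(y) = -0.5317, v = y - alpha*grad = -0.1095
  prox(v) = soft_thresh(-0.1095, 0.0655) = -0.044
f(x_4) = 6*(-0.044)^2 + 1*(-0.044) + 1.92*|-0.044| = 0.0522


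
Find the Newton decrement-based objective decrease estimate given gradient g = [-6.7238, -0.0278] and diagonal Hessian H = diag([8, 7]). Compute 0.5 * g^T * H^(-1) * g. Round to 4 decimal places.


Step 1: H is diagonal, so H^(-1) * g = [-0.8405, -0.004].
Step 2: g^T H^(-1) g = sum_i g_i^2 / H_ii
  = (-6.7238)^2/8 + (-0.0278)^2/7
  = 5.6512 + 0.0001 = 5.6513
Step 3: Objective decrease = 0.5 * g^T H^(-1) g = 2.8256


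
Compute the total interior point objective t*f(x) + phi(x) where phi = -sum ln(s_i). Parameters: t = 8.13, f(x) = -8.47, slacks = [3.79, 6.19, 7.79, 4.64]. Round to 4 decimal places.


Step 1: Compute log-barrier.
ln values: [1.3324, 1.8229, 2.0528, 1.5347]
phi = -(1.3324 + 1.8229 + 2.0528 + 1.5347) = -6.7429
Step 2: Compute augmented objective.
t*f(x) = 8.13*-8.47 = -68.8611
Total = -68.8611 - 6.7429 = -75.604


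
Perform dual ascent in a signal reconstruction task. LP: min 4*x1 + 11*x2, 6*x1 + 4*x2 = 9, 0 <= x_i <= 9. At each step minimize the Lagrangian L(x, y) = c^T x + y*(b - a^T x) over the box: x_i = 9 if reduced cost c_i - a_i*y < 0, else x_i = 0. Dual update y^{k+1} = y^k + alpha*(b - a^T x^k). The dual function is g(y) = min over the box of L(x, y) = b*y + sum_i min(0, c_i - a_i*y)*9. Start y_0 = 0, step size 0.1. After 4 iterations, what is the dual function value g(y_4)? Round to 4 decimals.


Dual ascent for LP: min 4*x1 + 11*x2, 6*x1 + 4*x2 = 9, 0 <= x_i <= 9
Step 1: y^k = 0.0, reduced costs: (4.0, 11.0)
  x^k = (0.0, 0.0), subgradient = b - a^T x = 9.0
  y^{k+1} = 0.0 + 0.1*9.0 = 0.9
Step 2: y^k = 0.9, reduced costs: (-1.4, 7.4)
  x^k = (9.0, 0.0), subgradient = b - a^T x = -45.0
  y^{k+1} = 0.9 + 0.1*-45.0 = -3.6
Step 3: y^k = -3.6, reduced costs: (25.6, 25.4)
  x^k = (0.0, 0.0), subgradient = b - a^T x = 9.0
  y^{k+1} = -3.6 + 0.1*9.0 = -2.7
Step 4: y^k = -2.7, reduced costs: (20.2, 21.8)
  x^k = (0.0, 0.0), subgradient = b - a^T x = 9.0
  y^{k+1} = -2.7 + 0.1*9.0 = -1.8
Dual objective at y_4 = -1.8: reduced costs (14.8, 18.2), box minimizer x = (0.0, 0.0)
g(y_4) = b*y + (c1 - a1*y)*x1 + (c2 - a2*y)*x2 = 9*(-1.8) + 14.8*0.0 + 18.2*0.0 = -16.2 + 0.0 + 0.0 = -16.2


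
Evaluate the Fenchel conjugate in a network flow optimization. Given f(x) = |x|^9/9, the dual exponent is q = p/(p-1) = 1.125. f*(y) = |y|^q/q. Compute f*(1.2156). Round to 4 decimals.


The conjugate exponent q satisfies 1/p + 1/q = 1.
p = 9, so q = 9/(9 - 1) = 1.125
|y|^q = 1.2156^1.125 = 1.2456
f*(1.2156) = 1.2456 / 1.125 = 1.1072


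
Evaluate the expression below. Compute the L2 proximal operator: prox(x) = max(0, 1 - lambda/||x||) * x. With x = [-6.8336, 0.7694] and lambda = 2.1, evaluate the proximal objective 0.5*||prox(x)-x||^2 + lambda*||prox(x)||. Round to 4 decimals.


Step 1: Compute ||x||.
||x|| = 6.8768
Step 2: Compute scaling factor.
scale = max(0, 1 - 2.1/6.8768) = 0.6946
Step 3: prox(x) = [-4.7468, 0.5344]
||prox(x)|| = 4.7768
Step 4: Proximal objective.
0.5*||prox-x||^2 = 2.205
lambda*||prox|| = 10.0313
Total = 12.2362


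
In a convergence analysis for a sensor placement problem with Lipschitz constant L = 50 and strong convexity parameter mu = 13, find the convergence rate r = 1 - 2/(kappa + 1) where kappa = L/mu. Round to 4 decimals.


Step 1: Compute the condition number.
kappa = L/mu = 50/13 = 3.8462
Step 2: Compute the convergence rate.
r = 1 - 2/(kappa + 1) = 1 - 2*mu/(L + mu) = (L - mu)/(L + mu) = 37/63 = 0.5873


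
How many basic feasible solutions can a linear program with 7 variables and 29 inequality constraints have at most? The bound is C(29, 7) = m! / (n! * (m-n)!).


Each vertex corresponds to some choice of n active constraints out of m, so the number of vertices is at most C(m, n) = m! / (n!(m-n)!).
m = 29, n = 7
Numerator: 29 * 28 * 27 * 26 * 25 * 24 * 23
Denominator: 7! = 5040
C(29, 7) = 1560780


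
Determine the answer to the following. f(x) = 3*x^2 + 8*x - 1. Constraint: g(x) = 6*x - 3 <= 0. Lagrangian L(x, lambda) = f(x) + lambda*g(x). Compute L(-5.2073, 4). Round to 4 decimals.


Step 1: Evaluate f(x).
f(-5.2073) = 3*(-5.2073)^2 + 8*(-5.2073) - 1 = 38.6895
Step 2: Evaluate g(x).
g(-5.2073) = 6*-5.2073 - 3 = -34.2438
Step 3: Compute Lagrangian.
L = 38.6895 + 4*-34.2438 = -98.2857


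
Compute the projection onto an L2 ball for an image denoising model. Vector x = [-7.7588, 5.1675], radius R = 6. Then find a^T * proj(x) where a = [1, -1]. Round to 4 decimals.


Step 1: Compute ||x|| (intermediates to 6 decimals).
||x|| = sqrt((-7.7588)^2 + 5.1675^2) = 9.322126
Step 2: Project.
Since ||x|| > R, scale = R/||x|| = 6/9.322126 = 0.64363, proj(x) = scale * x
proj(x) = [-4.993796, 3.325958]
Step 3: Dot product.
a^T * proj(x) = 1*(-4.993796) - 1*3.325958 = -8.3198


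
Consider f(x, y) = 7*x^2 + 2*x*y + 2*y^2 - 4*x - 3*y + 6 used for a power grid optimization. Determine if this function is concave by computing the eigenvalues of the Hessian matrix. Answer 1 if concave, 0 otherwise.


The Hessian of f(x,y) = 7*x^2 + 2*x*y + 2*y^2 - 4*x - 3*y + 6 is:
H = [[14, 2], [2, 4]]
Trace = 14 + 4 = 18
Determinant = 14*4 - (2)^2 = 52
Discriminant = (18)^2 - 4*52 = 116.0
Eigenvalues: lambda_1 = 3.6148, lambda_2 = 14.3852
The function is not concave.

0


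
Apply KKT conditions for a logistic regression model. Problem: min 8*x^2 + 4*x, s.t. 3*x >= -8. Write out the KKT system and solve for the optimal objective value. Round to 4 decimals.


Step 1: Try lambda = 0 (constraint inactive).
Stationarity: 2*8*x + 4 = 0
x* = -4/(2*8) = -0.25
Check constraint: 3*-0.25 = -0.75 >= -8 -- satisfied.
Step 2: Compute optimal value.
f(x*) = 8*(-0.25)^2 + 4*(-0.25) = -0.5


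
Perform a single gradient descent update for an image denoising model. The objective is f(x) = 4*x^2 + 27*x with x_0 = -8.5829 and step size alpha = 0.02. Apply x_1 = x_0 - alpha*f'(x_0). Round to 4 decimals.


We compute the gradient at x_0 and apply the update.
f'(x) = 8*x + 27
f'(-8.5829) = 8*-8.5829 + 27 = -41.6632
x_1 = -8.5829 - 0.02*-41.6632 = -7.7496


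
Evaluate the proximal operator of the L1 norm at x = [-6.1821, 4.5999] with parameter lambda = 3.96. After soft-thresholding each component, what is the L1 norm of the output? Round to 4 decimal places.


Soft-thresholding with lambda = 3.96:
prox(-6.1821) = sign(-6.1821)*max(|-6.1821| - 3.96, 0) = -2.2221
prox(4.5999) = sign(4.5999)*max(|4.5999| - 3.96, 0) = 0.6399
prox(x) = [-2.2221, 0.6399]
||prox(x)||_1 = 2.2221 + 0.6399 = 2.862


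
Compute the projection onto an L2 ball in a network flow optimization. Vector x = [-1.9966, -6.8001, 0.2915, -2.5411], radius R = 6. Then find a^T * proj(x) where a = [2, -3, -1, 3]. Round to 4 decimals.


Step 1: Compute ||x|| (intermediates to 6 decimals).
||x|| = sqrt((-1.9966)^2 + (-6.8001)^2 + 0.2915^2 + (-2.5411)^2) = 7.534582
Step 2: Project.
Since ||x|| > R, scale = R/||x|| = 6/7.534582 = 0.796328, proj(x) = scale * x
proj(x) = [-1.589948, -5.41511, 0.23213, -2.023549]
Step 3: Dot product.
a^T * proj(x) = 2*(-1.589948) - 3*(-5.41511) - 1*0.23213 + 3*(-2.023549) = 6.7627


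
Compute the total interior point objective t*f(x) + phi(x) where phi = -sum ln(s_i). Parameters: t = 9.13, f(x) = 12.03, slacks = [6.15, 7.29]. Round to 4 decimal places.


Step 1: Compute log-barrier.
ln values: [1.8165, 1.9865]
phi = -(1.8165 + 1.9865) = -3.803
Step 2: Compute augmented objective.
t*f(x) = 9.13*12.03 = 109.8339
Total = 109.8339 - 3.803 = 106.0309


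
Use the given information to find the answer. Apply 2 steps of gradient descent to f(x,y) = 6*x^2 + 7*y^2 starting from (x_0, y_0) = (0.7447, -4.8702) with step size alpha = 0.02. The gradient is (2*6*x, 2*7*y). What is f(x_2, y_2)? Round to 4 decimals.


Gradient descent on f(x,y) = 6*x^2 + 7*y^2.
Starting point: (0.7447, -4.8702), alpha = 0.02
Step 1: grad_x = 2*6*0.7447 = 8.9364, grad_y = 2*7*-4.8702 = -68.1828
  x_1 = 0.7447 - 0.02*8.9364 = 0.566
  y_1 = -4.8702 - 0.02*-68.1828 = -3.5065
Step 2: grad_x = 2*6*0.566 = 6.7917, grad_y = 2*7*-3.5065 = -49.0916
  x_2 = 0.566 - 0.02*6.7917 = 0.4301
  y_2 = -3.5065 - 0.02*-49.0916 = -2.5247
f(0.4301, -2.5247) = 6*0.4301^2 + 7*(-2.5247)^2 = 45.7293


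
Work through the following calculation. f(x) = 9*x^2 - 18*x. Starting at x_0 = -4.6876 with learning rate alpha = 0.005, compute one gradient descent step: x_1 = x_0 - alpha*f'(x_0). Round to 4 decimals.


We compute the gradient at x_0 and apply the update.
f'(x) = 18*x - 18
f'(-4.6876) = 18*-4.6876 - 18 = -102.3768
x_1 = -4.6876 - 0.005*-102.3768 = -4.1757


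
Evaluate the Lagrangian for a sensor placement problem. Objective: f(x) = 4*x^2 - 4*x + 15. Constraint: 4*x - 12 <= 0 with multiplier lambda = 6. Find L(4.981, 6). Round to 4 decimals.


Step 1: Evaluate f(x).
f(4.981) = 4*4.981^2 - 4*4.981 + 15 = 94.3174
Step 2: Evaluate g(x).
g(4.981) = 4*4.981 - 12 = 7.924
Step 3: Compute Lagrangian.
L = 94.3174 + 6*7.924 = 141.8614


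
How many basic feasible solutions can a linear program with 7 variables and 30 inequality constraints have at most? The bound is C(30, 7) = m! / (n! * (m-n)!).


Each vertex corresponds to some choice of n active constraints out of m, so the number of vertices is at most C(m, n) = m! / (n!(m-n)!).
m = 30, n = 7
Numerator: 30 * 29 * 28 * 27 * 26 * 25 * 24
Denominator: 7! = 5040
C(30, 7) = 2035800


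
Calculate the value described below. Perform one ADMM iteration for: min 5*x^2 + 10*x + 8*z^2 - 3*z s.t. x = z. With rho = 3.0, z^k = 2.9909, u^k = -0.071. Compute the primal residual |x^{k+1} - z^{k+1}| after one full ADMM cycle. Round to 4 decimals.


ADMM iteration with rho = 3.0, z^k = 2.9909, u^k = -0.071
Step 1: x-update.
Minimize 5*x^2 + 10*x + (3.0/2)*(x - 2.9909 - 0.071)^2
FOC: (2*5 + 3.0)*x = -10 + 3.0*(2.9909 + 0.071)
x^{k+1} = -0.0626
Step 2: z-update.
Minimize 8*z^2 - 3*z + (3.0/2)*(-0.0626 - z - 0.071)^2
FOC: (2*8 + 3.0)*z = 3 + 3.0*(-0.0626 - 0.071)
z^{k+1} = 0.1368
Step 3: u-update.
u^{k+1} = -0.071 - 0.0626 - 0.1368 = -0.2704
Step 4: Primal residual = |-0.0626 - 0.1368| = 0.1994


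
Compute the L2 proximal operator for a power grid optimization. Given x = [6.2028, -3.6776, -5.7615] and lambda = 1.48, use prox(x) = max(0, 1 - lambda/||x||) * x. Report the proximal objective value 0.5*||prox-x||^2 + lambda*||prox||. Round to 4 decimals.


Step 1: Compute ||x||.
||x|| = 9.2301
Step 2: Compute scaling factor.
scale = max(0, 1 - 1.48/9.2301) = 0.8397
Step 3: prox(x) = [5.2082, -3.0879, -4.8377]
||prox(x)|| = 7.7501
Step 4: Proximal objective.
0.5*||prox-x||^2 = 1.0952
lambda*||prox|| = 11.4701
Total = 12.5653


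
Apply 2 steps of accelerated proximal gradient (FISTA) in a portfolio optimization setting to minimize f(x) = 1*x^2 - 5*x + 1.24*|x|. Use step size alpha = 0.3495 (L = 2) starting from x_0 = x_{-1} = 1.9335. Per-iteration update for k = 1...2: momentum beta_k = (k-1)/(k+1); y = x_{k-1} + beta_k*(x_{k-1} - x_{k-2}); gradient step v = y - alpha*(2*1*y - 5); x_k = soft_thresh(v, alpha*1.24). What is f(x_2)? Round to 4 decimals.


FISTA on f(x) = 1*x^2 - 5*x + 1.24*|x|
L = 2, alpha = 0.3495
Iteration 1: beta = 0.0, y = 1.9335 + 0.0*(1.9335 - 1.9335) = 1.9335
  grad(y) = -1.133, v = y - alpha*grad = 2.3295
  prox(v) = soft_thresh(2.3295, 0.4334) = 1.8961
Iteration 2: beta = 0.3333, y = 1.8961 + 0.3333*(1.8961 - 1.9335) = 1.8836
  grad(y) = -1.2327, v = y - alpha*grad = 2.3145
  prox(v) = soft_thresh(2.3145, 0.4334) = 1.8811
f(x_2) = 1*1.8811^2 - 5*1.8811 + 1.24*|1.8811| = -3.5344


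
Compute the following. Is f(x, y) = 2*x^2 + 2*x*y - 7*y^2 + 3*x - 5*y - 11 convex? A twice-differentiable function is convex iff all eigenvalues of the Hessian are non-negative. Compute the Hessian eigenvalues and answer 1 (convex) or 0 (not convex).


The Hessian of f(x,y) = 2*x^2 + 2*x*y - 7*y^2 + 3*x - 5*y - 11 is:
H = [[4, 2], [2, -14]]
Trace = 4 - 14 = -10
Determinant = 4*-14 - (2)^2 = -60
Discriminant = (-10)^2 - 4*-60 = 340.0
Eigenvalues: lambda_1 = -14.2195, lambda_2 = 4.2195
The function is not convex.

0


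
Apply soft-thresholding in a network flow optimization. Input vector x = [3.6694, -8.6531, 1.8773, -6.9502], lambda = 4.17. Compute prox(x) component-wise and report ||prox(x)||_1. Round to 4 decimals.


Soft-thresholding with lambda = 4.17:
prox(3.6694) = sign(3.6694)*max(|3.6694| - 4.17, 0) = 0.0
prox(-8.6531) = sign(-8.6531)*max(|-8.6531| - 4.17, 0) = -4.4831
prox(1.8773) = sign(1.8773)*max(|1.8773| - 4.17, 0) = 0.0
prox(-6.9502) = sign(-6.9502)*max(|-6.9502| - 4.17, 0) = -2.7802
prox(x) = [0.0, -4.4831, 0.0, -2.7802]
||prox(x)||_1 = 0.0 + 4.4831 + 0.0 + 2.7802 = 7.2633


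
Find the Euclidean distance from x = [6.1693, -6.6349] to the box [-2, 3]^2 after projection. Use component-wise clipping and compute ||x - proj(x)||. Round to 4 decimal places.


Project each component onto [-2, 3].
clip(6.1693) = 3.0, clip(-6.6349) = -2.0
Projection = [3.0, -2.0]
Squared diffs: [10.0445, 21.4823]
Distance = sqrt(31.5268) = 5.6149


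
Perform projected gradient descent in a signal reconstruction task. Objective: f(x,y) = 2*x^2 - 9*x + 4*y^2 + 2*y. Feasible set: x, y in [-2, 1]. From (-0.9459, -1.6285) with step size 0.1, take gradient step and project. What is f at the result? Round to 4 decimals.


Step 1: Compute gradient at (-0.9459, -1.6285).
grad_x = 2*2*-0.9459 - 9 = -12.7836
grad_y = 2*4*-1.6285 + 2 = -11.028
Step 2: Gradient step.
x_raw = -0.9459 - 0.1*-12.7836 = 0.3325
y_raw = -1.6285 - 0.1*-11.028 = -0.5257
Step 3: Project onto [-2, 1].
x_proj = clip(0.3325) = 0.3325
y_proj = clip(-0.5257) = -0.5257
Step 4: Evaluate f.
f(0.3325, -0.5257) = -2.717


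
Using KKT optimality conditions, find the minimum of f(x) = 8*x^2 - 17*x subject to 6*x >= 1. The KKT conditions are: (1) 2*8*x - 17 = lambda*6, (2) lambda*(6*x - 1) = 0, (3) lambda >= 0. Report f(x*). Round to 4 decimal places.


Step 1: Try lambda = 0 (constraint inactive).
Stationarity: 2*8*x - 17 = 0
x* = 17/(2*8) = 1.0625
Check constraint: 6*1.0625 = 6.375 >= 1 -- satisfied.
Step 2: Compute optimal value.
f(x*) = 8*1.0625^2 - 17*1.0625 = -9.0313


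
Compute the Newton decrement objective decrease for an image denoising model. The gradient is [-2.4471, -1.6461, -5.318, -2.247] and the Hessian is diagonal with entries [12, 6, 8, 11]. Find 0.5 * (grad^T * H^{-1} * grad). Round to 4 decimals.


Step 1: H is diagonal, so H^(-1) * g = [-0.2039, -0.2744, -0.6648, -0.2043].
Step 2: g^T H^(-1) g = sum_i g_i^2 / H_ii
  = (-2.4471)^2/12 + (-1.6461)^2/6 + (-5.318)^2/8 + (-2.247)^2/11
  = 0.499 + 0.4516 + 3.5351 + 0.459 = 4.9448
Step 3: Objective decrease = 0.5 * g^T H^(-1) g = 2.4724


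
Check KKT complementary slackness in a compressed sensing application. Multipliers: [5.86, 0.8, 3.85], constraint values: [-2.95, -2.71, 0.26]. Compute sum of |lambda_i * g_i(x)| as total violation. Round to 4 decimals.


KKT complementary slackness check:
lambda_1 * g_1 = 5.86 * -2.95 = -17.287
lambda_2 * g_2 = 0.8 * -2.71 = -2.168
lambda_3 * g_3 = 3.85 * 0.26 = 1.001
Total violation = 17.287 + 2.168 + 1.001 = 20.456


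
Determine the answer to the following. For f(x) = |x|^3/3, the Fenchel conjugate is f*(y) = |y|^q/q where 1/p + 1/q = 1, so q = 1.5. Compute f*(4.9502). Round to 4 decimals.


The conjugate exponent q satisfies 1/p + 1/q = 1.
p = 3, so q = 3/(3 - 1) = 1.5
|y|^q = 4.9502^1.5 = 11.0137
f*(4.9502) = 11.0137 / 1.5 = 7.3425


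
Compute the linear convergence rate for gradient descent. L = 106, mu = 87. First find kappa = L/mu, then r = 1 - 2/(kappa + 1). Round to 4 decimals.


Step 1: Compute the condition number.
kappa = L/mu = 106/87 = 1.2184
Step 2: Compute the convergence rate.
r = 1 - 2/(kappa + 1) = 1 - 2*mu/(L + mu) = (L - mu)/(L + mu) = 19/193 = 0.0984


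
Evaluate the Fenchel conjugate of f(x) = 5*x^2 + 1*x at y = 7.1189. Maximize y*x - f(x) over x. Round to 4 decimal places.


f*(y) = sup_x {y*x - a*x^2 - b*x} = sup_x {(y-b)*x - a*x^2}
FOC: (y - b) - 2a*x = 0 => x* = (y - b)/(2a)
x* = (7.1189 - 1)/(2*5) = 0.6119
f*(7.1189) = (y-b)^2/(4a) = (7.1189 - 1)^2/(4*5)
= 37.4409/20 = 1.872


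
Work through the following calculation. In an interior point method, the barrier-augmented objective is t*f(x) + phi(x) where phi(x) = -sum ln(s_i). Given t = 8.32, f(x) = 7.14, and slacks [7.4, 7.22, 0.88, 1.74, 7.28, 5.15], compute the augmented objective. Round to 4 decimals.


Step 1: Compute log-barrier.
ln values: [2.0015, 1.9769, -0.1278, 0.5539, 1.9851, 1.639]
phi = -(2.0015 + 1.9769 - 0.1278 + 0.5539 + 1.9851 + 1.639) = -8.0285
Step 2: Compute augmented objective.
t*f(x) = 8.32*7.14 = 59.4048
Total = 59.4048 - 8.0285 = 51.3763


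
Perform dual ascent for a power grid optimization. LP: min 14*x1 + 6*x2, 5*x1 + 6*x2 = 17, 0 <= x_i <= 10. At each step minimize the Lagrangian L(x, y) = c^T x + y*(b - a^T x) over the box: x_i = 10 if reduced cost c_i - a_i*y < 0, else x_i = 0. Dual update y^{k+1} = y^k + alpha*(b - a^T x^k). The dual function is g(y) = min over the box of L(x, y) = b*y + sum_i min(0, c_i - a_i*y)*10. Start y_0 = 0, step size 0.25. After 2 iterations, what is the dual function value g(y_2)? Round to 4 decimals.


Dual ascent for LP: min 14*x1 + 6*x2, 5*x1 + 6*x2 = 17, 0 <= x_i <= 10
Step 1: y^k = 0.0, reduced costs: (14.0, 6.0)
  x^k = (0.0, 0.0), subgradient = b - a^T x = 17.0
  y^{k+1} = 0.0 + 0.25*17.0 = 4.25
Step 2: y^k = 4.25, reduced costs: (-7.25, -19.5)
  x^k = (10.0, 10.0), subgradient = b - a^T x = -93.0
  y^{k+1} = 4.25 + 0.25*-93.0 = -19.0
Dual objective at y_2 = -19.0: reduced costs (109.0, 120.0), box minimizer x = (0.0, 0.0)
g(y_2) = b*y + (c1 - a1*y)*x1 + (c2 - a2*y)*x2 = 17*(-19.0) + 109.0*0.0 + 120.0*0.0 = -323.0 + 0.0 + 0.0 = -323.0


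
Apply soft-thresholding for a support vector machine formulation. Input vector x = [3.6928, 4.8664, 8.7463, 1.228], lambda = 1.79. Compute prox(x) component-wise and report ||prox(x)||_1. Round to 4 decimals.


Soft-thresholding with lambda = 1.79:
prox(3.6928) = sign(3.6928)*max(|3.6928| - 1.79, 0) = 1.9028
prox(4.8664) = sign(4.8664)*max(|4.8664| - 1.79, 0) = 3.0764
prox(8.7463) = sign(8.7463)*max(|8.7463| - 1.79, 0) = 6.9563
prox(1.228) = sign(1.228)*max(|1.228| - 1.79, 0) = 0.0
prox(x) = [1.9028, 3.0764, 6.9563, 0.0]
||prox(x)||_1 = 1.9028 + 3.0764 + 6.9563 + 0.0 = 11.9355


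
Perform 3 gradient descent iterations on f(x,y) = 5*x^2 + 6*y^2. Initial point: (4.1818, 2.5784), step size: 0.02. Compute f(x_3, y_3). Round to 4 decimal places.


Gradient descent on f(x,y) = 5*x^2 + 6*y^2.
Starting point: (4.1818, 2.5784), alpha = 0.02
Step 1: grad_x = 2*5*4.1818 = 41.818, grad_y = 2*6*2.5784 = 30.9408
  x_1 = 4.1818 - 0.02*41.818 = 3.3454
  y_1 = 2.5784 - 0.02*30.9408 = 1.9596
Step 2: grad_x = 2*5*3.3454 = 33.4544, grad_y = 2*6*1.9596 = 23.515
  x_2 = 3.3454 - 0.02*33.4544 = 2.6764
  y_2 = 1.9596 - 0.02*23.515 = 1.4893
Step 3: grad_x = 2*5*2.6764 = 26.7635, grad_y = 2*6*1.4893 = 17.8714
  x_3 = 2.6764 - 0.02*26.7635 = 2.1411
  y_3 = 1.4893 - 0.02*17.8714 = 1.1319
f(2.1411, 1.1319) = 5*2.1411^2 + 6*1.1319^2 = 30.6077


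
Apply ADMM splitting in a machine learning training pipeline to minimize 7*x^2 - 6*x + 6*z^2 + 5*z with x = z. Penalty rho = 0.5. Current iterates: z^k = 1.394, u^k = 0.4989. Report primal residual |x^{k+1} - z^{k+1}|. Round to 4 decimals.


ADMM iteration with rho = 0.5, z^k = 1.394, u^k = 0.4989
Step 1: x-update.
Minimize 7*x^2 - 6*x + (0.5/2)*(x - 1.394 + 0.4989)^2
FOC: (2*7 + 0.5)*x = 6 + 0.5*(1.394 - 0.4989)
x^{k+1} = 0.4447
Step 2: z-update.
Minimize 6*z^2 + 5*z + (0.5/2)*(0.4447 - z + 0.4989)^2
FOC: (2*6 + 0.5)*z = -5 + 0.5*(0.4447 + 0.4989)
z^{k+1} = -0.3623
Step 3: u-update.
u^{k+1} = 0.4989 + 0.4447 + 0.3623 = 1.3058
Step 4: Primal residual = |0.4447 + 0.3623| = 0.8069


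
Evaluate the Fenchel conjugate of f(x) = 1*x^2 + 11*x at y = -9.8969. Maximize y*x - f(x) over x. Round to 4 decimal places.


f*(y) = sup_x {y*x - a*x^2 - b*x} = sup_x {(y-b)*x - a*x^2}
FOC: (y - b) - 2a*x = 0 => x* = (y - b)/(2a)
x* = (-9.8969 - 11)/(2*1) = -10.4485
f*(-9.8969) = (y-b)^2/(4a) = (-9.8969 - 11)^2/(4*1)
= 436.6804/4 = 109.1701


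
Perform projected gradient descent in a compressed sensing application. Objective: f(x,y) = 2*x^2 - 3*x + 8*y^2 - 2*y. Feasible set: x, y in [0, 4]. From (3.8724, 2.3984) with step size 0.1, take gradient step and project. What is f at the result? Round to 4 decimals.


Step 1: Compute gradient at (3.8724, 2.3984).
grad_x = 2*2*3.8724 - 3 = 12.4896
grad_y = 2*8*2.3984 - 2 = 36.3744
Step 2: Gradient step.
x_raw = 3.8724 - 0.1*12.4896 = 2.6234
y_raw = 2.3984 - 0.1*36.3744 = -1.239
Step 3: Project onto [0, 4].
x_proj = clip(2.6234) = 2.6234
y_proj = clip(-1.239) = 0.0
Step 4: Evaluate f.
f(2.6234, 0.0) = 5.8946


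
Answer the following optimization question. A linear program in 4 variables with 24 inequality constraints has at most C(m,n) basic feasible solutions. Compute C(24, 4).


Each vertex corresponds to some choice of n active constraints out of m, so the number of vertices is at most C(m, n) = m! / (n!(m-n)!).
m = 24, n = 4
Numerator: 24 * 23 * 22 * 21
Denominator: 4! = 24
C(24, 4) = 10626


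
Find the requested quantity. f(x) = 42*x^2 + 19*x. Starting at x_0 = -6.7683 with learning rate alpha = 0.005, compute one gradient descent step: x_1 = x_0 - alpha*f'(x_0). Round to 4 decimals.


We compute the gradient at x_0 and apply the update.
f'(x) = 84*x + 19
f'(-6.7683) = 84*-6.7683 + 19 = -549.5372
x_1 = -6.7683 - 0.005*-549.5372 = -4.0206


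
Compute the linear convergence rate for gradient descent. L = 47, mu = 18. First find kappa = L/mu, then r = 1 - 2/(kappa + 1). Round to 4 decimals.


Step 1: Compute the condition number.
kappa = L/mu = 47/18 = 2.6111
Step 2: Compute the convergence rate.
r = 1 - 2/(kappa + 1) = 1 - 2*mu/(L + mu) = (L - mu)/(L + mu) = 29/65 = 0.4462


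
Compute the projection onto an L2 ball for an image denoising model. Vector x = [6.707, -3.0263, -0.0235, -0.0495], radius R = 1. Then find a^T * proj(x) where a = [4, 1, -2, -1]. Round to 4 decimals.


Step 1: Compute ||x|| (intermediates to 6 decimals).
||x|| = sqrt(6.707^2 + (-3.0263)^2 + (-0.0235)^2 + (-0.0495)^2) = 7.358352
Step 2: Project.
Since ||x|| > R, scale = R/||x|| = 1/7.358352 = 0.1359, proj(x) = scale * x
proj(x) = [0.911481, -0.411274, -0.003194, -0.006727]
Step 3: Dot product.
a^T * proj(x) = 4*0.911481 + 1*(-0.411274) - 2*(-0.003194) - 1*(-0.006727) = 3.2478


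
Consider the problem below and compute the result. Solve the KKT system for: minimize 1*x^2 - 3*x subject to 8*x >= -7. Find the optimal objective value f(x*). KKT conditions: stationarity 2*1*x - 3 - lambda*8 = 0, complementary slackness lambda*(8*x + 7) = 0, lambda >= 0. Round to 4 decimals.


Step 1: Try lambda = 0 (constraint inactive).
Stationarity: 2*1*x - 3 = 0
x* = 3/(2*1) = 1.5
Check constraint: 8*1.5 = 12.0 >= -7 -- satisfied.
Step 2: Compute optimal value.
f(x*) = 1*1.5^2 - 3*1.5 = -2.25


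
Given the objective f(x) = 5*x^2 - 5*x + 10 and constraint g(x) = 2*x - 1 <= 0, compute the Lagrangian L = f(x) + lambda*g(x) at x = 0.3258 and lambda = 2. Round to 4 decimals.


Step 1: Evaluate f(x).
f(0.3258) = 5*0.3258^2 - 5*0.3258 + 10 = 8.9017
Step 2: Evaluate g(x).
g(0.3258) = 2*0.3258 - 1 = -0.3484
Step 3: Compute Lagrangian.
L = 8.9017 + 2*-0.3484 = 8.2049


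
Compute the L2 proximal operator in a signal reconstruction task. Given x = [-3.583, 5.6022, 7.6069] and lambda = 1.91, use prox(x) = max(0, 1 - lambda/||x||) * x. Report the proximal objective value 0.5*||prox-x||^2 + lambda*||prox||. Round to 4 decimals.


Step 1: Compute ||x||.
||x|| = 10.1038
Step 2: Compute scaling factor.
scale = max(0, 1 - 1.91/10.1038) = 0.811
Step 3: prox(x) = [-2.9057, 4.5432, 6.1689]
||prox(x)|| = 8.1938
Step 4: Proximal objective.
0.5*||prox-x||^2 = 1.8241
lambda*||prox|| = 15.6502
Total = 17.4743


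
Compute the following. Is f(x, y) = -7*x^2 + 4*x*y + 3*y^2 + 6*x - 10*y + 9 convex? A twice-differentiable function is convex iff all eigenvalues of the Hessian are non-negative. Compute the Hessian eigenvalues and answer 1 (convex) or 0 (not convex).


The Hessian of f(x,y) = -7*x^2 + 4*x*y + 3*y^2 + 6*x - 10*y + 9 is:
H = [[-14, 4], [4, 6]]
Trace = -14 + 6 = -8
Determinant = -14*6 - (4)^2 = -100
Discriminant = (-8)^2 - 4*-100 = 464.0
Eigenvalues: lambda_1 = -14.7703, lambda_2 = 6.7703
The function is not convex.

0


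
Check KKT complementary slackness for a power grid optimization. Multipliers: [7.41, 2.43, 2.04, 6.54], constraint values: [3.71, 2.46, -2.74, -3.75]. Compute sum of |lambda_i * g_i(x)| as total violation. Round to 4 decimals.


KKT complementary slackness check:
lambda_1 * g_1 = 7.41 * 3.71 = 27.4911
lambda_2 * g_2 = 2.43 * 2.46 = 5.9778
lambda_3 * g_3 = 2.04 * -2.74 = -5.5896
lambda_4 * g_4 = 6.54 * -3.75 = -24.525
Total violation = 27.4911 + 5.9778 + 5.5896 + 24.525 = 63.5835


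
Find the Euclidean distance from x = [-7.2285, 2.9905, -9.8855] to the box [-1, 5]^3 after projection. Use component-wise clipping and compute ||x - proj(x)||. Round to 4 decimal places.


Project each component onto [-1, 5].
clip(-7.2285) = -1.0, clip(2.9905) = 2.9905, clip(-9.8855) = -1.0
Projection = [-1.0, 2.9905, -1.0]
Squared diffs: [38.7942, 0.0, 78.9521]
Distance = sqrt(117.7463) = 10.8511


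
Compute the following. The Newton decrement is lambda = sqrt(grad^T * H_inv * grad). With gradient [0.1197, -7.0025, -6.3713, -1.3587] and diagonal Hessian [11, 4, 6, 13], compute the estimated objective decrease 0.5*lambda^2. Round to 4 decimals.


Step 1: H is diagonal, so H^(-1) * g = [0.0109, -1.7506, -1.0619, -0.1045].
Step 2: g^T H^(-1) g = sum_i g_i^2 / H_ii
  = (0.1197)^2/11 + (-7.0025)^2/4 + (-6.3713)^2/6 + (-1.3587)^2/13
  = 0.0013 + 12.2588 + 6.7656 + 0.142 = 19.1676
Step 3: Objective decrease = 0.5 * g^T H^(-1) g = 9.5838


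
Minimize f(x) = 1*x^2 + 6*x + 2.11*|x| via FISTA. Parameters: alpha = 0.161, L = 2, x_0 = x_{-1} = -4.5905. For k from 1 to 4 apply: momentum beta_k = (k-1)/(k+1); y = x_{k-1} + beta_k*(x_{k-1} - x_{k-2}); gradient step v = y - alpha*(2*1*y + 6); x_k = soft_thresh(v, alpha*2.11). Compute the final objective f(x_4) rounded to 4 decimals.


FISTA on f(x) = 1*x^2 + 6*x + 2.11*|x|
L = 2, alpha = 0.161
Iteration 1: beta = 0.0, y = -4.5905 + 0.0*(-4.5905 + 4.5905) = -4.5905
  grad(y) = -3.181, v = y - alpha*grad = -4.0784
  prox(v) = soft_thresh(-4.0784, 0.3397) = -3.7386
Iteration 2: beta = 0.3333, y = -3.7386 + 0.3333*(-3.7386 + 4.5905) = -3.4547
  grad(y) = -0.9094, v = y - alpha*grad = -3.3083
  prox(v) = soft_thresh(-3.3083, 0.3397) = -2.9686
Iteration 3: beta = 0.5, y = -2.9686 + 0.5*(-2.9686 + 3.7386) = -2.5835
  grad(y) = 0.8329, v = y - alpha*grad = -2.7176
  prox(v) = soft_thresh(-2.7176, 0.3397) = -2.3779
Iteration 4: beta = 0.6, y = -2.3779 + 0.6*(-2.3779 + 2.9686) = -2.0235
  grad(y) = 1.9529, v = y - alpha*grad = -2.338
  prox(v) = soft_thresh(-2.338, 0.3397) = -1.9983
f(x_4) = 1*(-1.9983)^2 + 6*(-1.9983) + 2.11*|-1.9983| = -3.7802


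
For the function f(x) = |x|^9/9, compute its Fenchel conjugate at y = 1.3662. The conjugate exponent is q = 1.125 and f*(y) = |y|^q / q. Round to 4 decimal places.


The conjugate exponent q satisfies 1/p + 1/q = 1.
p = 9, so q = 9/(9 - 1) = 1.125
|y|^q = 1.3662^1.125 = 1.4205
f*(1.3662) = 1.4205 / 1.125 = 1.2627


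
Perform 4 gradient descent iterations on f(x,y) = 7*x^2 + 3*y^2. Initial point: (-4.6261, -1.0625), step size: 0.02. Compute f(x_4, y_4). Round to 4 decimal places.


Gradient descent on f(x,y) = 7*x^2 + 3*y^2.
Starting point: (-4.6261, -1.0625), alpha = 0.02
Step 1: grad_x = 2*7*-4.6261 = -64.7654, grad_y = 2*3*-1.0625 = -6.375
  x_1 = -4.6261 - 0.02*-64.7654 = -3.3308
  y_1 = -1.0625 - 0.02*-6.375 = -0.935
Step 2: grad_x = 2*7*-3.3308 = -46.6311, grad_y = 2*3*-0.935 = -5.61
  x_2 = -3.3308 - 0.02*-46.6311 = -2.3982
  y_2 = -0.935 - 0.02*-5.61 = -0.8228
Step 3: grad_x = 2*7*-2.3982 = -33.5744, grad_y = 2*3*-0.8228 = -4.9368
  x_3 = -2.3982 - 0.02*-33.5744 = -1.7267
  y_3 = -0.8228 - 0.02*-4.9368 = -0.7241
Step 4: grad_x = 2*7*-1.7267 = -24.1736, grad_y = 2*3*-0.7241 = -4.3444
  x_4 = -1.7267 - 0.02*-24.1736 = -1.2432
  y_4 = -0.7241 - 0.02*-4.3444 = -0.6372
f(-1.2432, -0.6372) = 7*(-1.2432)^2 + 3*(-0.6372)^2 = 12.037


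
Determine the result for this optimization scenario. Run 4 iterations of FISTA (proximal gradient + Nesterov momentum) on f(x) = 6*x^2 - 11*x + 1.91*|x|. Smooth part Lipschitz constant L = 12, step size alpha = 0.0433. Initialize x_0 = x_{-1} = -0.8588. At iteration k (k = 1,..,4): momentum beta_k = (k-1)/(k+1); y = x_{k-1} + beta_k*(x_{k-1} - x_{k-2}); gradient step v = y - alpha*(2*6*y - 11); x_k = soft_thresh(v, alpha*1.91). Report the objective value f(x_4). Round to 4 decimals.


FISTA on f(x) = 6*x^2 - 11*x + 1.91*|x|
L = 12, alpha = 0.0433
Iteration 1: beta = 0.0, y = -0.8588 + 0.0*(-0.8588 + 0.8588) = -0.8588
  grad(y) = -21.3056, v = y - alpha*grad = 0.0637
  prox(v) = soft_thresh(0.0637, 0.0827) = 0.0
Iteration 2: beta = 0.3333, y = 0.0 + 0.3333*(0.0 + 0.8588) = 0.2863
  grad(y) = -7.5648, v = y - alpha*grad = 0.6138
  prox(v) = soft_thresh(0.6138, 0.0827) = 0.5311
Iteration 3: beta = 0.5, y = 0.5311 + 0.5*(0.5311 - 0.0) = 0.7967
  grad(y) = -1.4398, v = y - alpha*grad = 0.859
  prox(v) = soft_thresh(0.859, 0.0827) = 0.7763
Iteration 4: beta = 0.6, y = 0.7763 + 0.6*(0.7763 - 0.5311) = 0.9234
  grad(y) = 0.0813, v = y - alpha*grad = 0.9199
  prox(v) = soft_thresh(0.9199, 0.0827) = 0.8372
f(x_4) = 6*0.8372^2 - 11*0.8372 + 1.91*|0.8372| = -3.4047


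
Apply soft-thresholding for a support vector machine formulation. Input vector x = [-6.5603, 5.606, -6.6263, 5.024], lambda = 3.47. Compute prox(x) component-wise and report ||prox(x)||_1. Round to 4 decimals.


Soft-thresholding with lambda = 3.47:
prox(-6.5603) = sign(-6.5603)*max(|-6.5603| - 3.47, 0) = -3.0903
prox(5.606) = sign(5.606)*max(|5.606| - 3.47, 0) = 2.136
prox(-6.6263) = sign(-6.6263)*max(|-6.6263| - 3.47, 0) = -3.1563
prox(5.024) = sign(5.024)*max(|5.024| - 3.47, 0) = 1.554
prox(x) = [-3.0903, 2.136, -3.1563, 1.554]
||prox(x)||_1 = 3.0903 + 2.136 + 3.1563 + 1.554 = 9.9366


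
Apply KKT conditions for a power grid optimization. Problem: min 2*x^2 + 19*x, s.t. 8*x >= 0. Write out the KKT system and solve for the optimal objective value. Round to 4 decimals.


Step 1: Try lambda = 0 (constraint inactive).
x_unc = -19/(2*2) = -4.75
Check: 8*-4.75 = -38.0 < 0 -- violated!
Step 2: Constraint must be active: 8*x = 0
x* = 0/8 = 0.0
lambda = (2*2*0.0 + 19)/8 = 2.375
Step 3: Compute optimal value.
f(x*) = 2*0.0^2 + 19*0.0 = 0.0


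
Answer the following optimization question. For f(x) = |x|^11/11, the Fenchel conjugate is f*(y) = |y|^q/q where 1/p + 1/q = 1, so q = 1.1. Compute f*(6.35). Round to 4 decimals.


The conjugate exponent q satisfies 1/p + 1/q = 1.
p = 11, so q = 11/(11 - 1) = 1.1
|y|^q = 6.35^1.1 = 7.6393
f*(6.35) = 7.6393 / 1.1 = 6.9448


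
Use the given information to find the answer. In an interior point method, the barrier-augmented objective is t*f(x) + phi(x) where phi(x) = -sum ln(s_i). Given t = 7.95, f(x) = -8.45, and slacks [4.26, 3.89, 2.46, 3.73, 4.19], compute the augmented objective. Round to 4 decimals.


Step 1: Compute log-barrier.
ln values: [1.4493, 1.3584, 0.9002, 1.3164, 1.4327]
phi = -(1.4493 + 1.3584 + 0.9002 + 1.3164 + 1.4327) = -6.4569
Step 2: Compute augmented objective.
t*f(x) = 7.95*-8.45 = -67.1775
Total = -67.1775 - 6.4569 = -73.6344


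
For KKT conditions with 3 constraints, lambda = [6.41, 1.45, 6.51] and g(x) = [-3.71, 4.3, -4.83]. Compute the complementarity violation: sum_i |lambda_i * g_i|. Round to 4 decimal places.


KKT complementary slackness check:
lambda_1 * g_1 = 6.41 * -3.71 = -23.7811
lambda_2 * g_2 = 1.45 * 4.3 = 6.235
lambda_3 * g_3 = 6.51 * -4.83 = -31.4433
Total violation = 23.7811 + 6.235 + 31.4433 = 61.4594


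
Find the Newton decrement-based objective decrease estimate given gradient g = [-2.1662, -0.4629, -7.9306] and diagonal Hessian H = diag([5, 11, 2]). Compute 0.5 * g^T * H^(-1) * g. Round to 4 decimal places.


Step 1: H is diagonal, so H^(-1) * g = [-0.4332, -0.0421, -3.9653].
Step 2: g^T H^(-1) g = sum_i g_i^2 / H_ii
  = (-2.1662)^2/5 + (-0.4629)^2/11 + (-7.9306)^2/2
  = 0.9385 + 0.0195 + 31.4472 = 32.4052
Step 3: Objective decrease = 0.5 * g^T H^(-1) g = 16.2026


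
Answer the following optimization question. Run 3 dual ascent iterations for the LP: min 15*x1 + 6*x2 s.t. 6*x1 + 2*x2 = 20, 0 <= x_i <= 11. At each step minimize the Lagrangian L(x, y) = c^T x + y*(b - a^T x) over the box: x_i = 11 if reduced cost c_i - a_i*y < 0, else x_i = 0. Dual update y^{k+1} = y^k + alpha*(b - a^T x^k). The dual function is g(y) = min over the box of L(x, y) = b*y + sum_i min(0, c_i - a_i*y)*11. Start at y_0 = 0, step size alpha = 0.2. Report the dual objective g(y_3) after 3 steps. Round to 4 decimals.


Dual ascent for LP: min 15*x1 + 6*x2, 6*x1 + 2*x2 = 20, 0 <= x_i <= 11
Step 1: y^k = 0.0, reduced costs: (15.0, 6.0)
  x^k = (0.0, 0.0), subgradient = b - a^T x = 20.0
  y^{k+1} = 0.0 + 0.2*20.0 = 4.0
Step 2: y^k = 4.0, reduced costs: (-9.0, -2.0)
  x^k = (11.0, 11.0), subgradient = b - a^T x = -68.0
  y^{k+1} = 4.0 + 0.2*-68.0 = -9.6
Step 3: y^k = -9.6, reduced costs: (72.6, 25.2)
  x^k = (0.0, 0.0), subgradient = b - a^T x = 20.0
  y^{k+1} = -9.6 + 0.2*20.0 = -5.6
Dual objective at y_3 = -5.6: reduced costs (48.6, 17.2), box minimizer x = (0.0, 0.0)
g(y_3) = b*y + (c1 - a1*y)*x1 + (c2 - a2*y)*x2 = 20*(-5.6) + 48.6*0.0 + 17.2*0.0 = -112.0 + 0.0 + 0.0 = -112.0


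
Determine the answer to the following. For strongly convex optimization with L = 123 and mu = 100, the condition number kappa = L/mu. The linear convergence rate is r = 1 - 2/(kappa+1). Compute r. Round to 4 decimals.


Step 1: Compute the condition number.
kappa = L/mu = 123/100 = 1.23
Step 2: Compute the convergence rate.
r = 1 - 2/(kappa + 1) = 1 - 2*mu/(L + mu) = (L - mu)/(L + mu) = 23/223 = 0.1031


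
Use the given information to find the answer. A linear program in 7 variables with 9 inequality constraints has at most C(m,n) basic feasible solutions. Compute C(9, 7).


Each vertex corresponds to some choice of n active constraints out of m, so the number of vertices is at most C(m, n) = m! / (n!(m-n)!).
m = 9, n = 7
Numerator: 9 * 8 * 7 * 6 * 5 * 4 * 3
Denominator: 7! = 5040
C(9, 7) = 36


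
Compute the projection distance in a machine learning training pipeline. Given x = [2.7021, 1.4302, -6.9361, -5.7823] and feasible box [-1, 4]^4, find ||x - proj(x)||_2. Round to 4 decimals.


Project each component onto [-1, 4].
clip(2.7021) = 2.7021, clip(1.4302) = 1.4302, clip(-6.9361) = -1.0, clip(-5.7823) = -1.0
Projection = [2.7021, 1.4302, -1.0, -1.0]
Squared diffs: [0.0, 0.0, 35.2373, 22.8704]
Distance = sqrt(58.1077) = 7.6228


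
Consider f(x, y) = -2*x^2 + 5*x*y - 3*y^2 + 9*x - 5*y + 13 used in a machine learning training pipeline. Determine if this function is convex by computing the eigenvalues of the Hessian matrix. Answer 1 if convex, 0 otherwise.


The Hessian of f(x,y) = -2*x^2 + 5*x*y - 3*y^2 + 9*x - 5*y + 13 is:
H = [[-4, 5], [5, -6]]
Trace = -4 - 6 = -10
Determinant = -4*-6 - (5)^2 = -1
Discriminant = (-10)^2 - 4*-1 = 104.0
Eigenvalues: lambda_1 = -10.099, lambda_2 = 0.099
The function is not convex.

0


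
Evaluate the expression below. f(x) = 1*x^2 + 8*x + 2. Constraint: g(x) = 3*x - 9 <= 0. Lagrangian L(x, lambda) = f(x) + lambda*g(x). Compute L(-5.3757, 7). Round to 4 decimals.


Step 1: Evaluate f(x).
f(-5.3757) = 1*(-5.3757)^2 + 8*(-5.3757) + 2 = -12.1074
Step 2: Evaluate g(x).
g(-5.3757) = 3*-5.3757 - 9 = -25.1271
Step 3: Compute Lagrangian.
L = -12.1074 + 7*-25.1271 = -187.9971
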